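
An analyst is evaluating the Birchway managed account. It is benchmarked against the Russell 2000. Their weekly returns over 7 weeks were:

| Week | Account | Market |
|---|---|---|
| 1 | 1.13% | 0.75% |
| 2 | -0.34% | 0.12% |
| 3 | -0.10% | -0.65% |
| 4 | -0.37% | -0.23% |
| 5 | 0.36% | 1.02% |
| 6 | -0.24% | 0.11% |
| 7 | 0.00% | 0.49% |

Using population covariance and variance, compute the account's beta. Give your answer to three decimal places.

0.606

r̄p = 0.0629%,  r̄m = 0.2300%
Cov = Σ(rp − r̄p)(rm − r̄m) / 7 = 0.1709
Var(rm) = Σ(rm − r̄m)² / 7 = 0.2821
β = Cov / Var = 0.1709 / 0.2821 = 0.6058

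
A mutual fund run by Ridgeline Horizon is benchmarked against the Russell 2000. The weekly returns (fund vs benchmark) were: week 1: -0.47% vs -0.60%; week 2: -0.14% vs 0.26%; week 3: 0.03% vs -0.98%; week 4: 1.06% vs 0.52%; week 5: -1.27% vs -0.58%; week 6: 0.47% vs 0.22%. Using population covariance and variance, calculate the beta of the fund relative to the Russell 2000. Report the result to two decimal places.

0.85

r̄p = -0.0533%,  r̄m = -0.1933%
Cov = Σ(rp − r̄p)(rm − r̄m) / 6 = 0.2576
Var(rm) = Σ(rm − r̄m)² / 6 = 0.3032
β = Cov / Var = 0.2576 / 0.3032 = 0.8496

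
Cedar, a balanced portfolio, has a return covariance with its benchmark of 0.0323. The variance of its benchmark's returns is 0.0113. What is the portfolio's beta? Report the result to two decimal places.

β = Cov(Rp, Rm) / Var(Rm) = 0.0323 / 0.0113 = 2.8584

2.86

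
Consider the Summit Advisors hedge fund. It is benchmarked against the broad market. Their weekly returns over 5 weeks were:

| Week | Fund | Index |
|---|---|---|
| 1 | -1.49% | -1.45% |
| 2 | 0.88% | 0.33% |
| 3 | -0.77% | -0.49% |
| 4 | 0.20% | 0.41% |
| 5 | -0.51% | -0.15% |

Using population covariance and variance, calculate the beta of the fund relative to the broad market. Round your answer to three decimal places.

r̄p = -0.3380%,  r̄m = -0.2700%
Cov = Σ(rp − r̄p)(rm − r̄m) / 5 = 0.5061
Var(rm) = Σ(rm − r̄m)² / 5 = 0.4555
β = Cov / Var = 0.5061 / 0.4555 = 1.1111

1.111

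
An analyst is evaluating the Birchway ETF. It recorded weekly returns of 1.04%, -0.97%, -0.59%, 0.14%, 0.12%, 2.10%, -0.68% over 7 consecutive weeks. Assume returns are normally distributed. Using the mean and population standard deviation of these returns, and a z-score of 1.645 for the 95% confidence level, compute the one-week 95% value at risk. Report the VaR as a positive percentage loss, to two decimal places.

r̄ = (1.04 − 0.97 − 0.59 + 0.14 + 0.12 + 2.1 − 0.68) / 7 = 0.1657%
Population std dev = √[7.0848 / 7] = 1.0060%
VaR = −(r̄ − z·σ) = −(0.1657 − 1.645 × 1.0060) = −(-1.4892) = 1.4892%

1.49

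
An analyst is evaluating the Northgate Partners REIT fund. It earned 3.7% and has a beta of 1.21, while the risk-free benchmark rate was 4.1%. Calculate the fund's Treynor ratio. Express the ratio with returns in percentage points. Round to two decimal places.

Treynor = (Rp − Rf) / β = (3.7% − 4.1%) / 1.21 = -0.40 / 1.21 = -0.3306

-0.33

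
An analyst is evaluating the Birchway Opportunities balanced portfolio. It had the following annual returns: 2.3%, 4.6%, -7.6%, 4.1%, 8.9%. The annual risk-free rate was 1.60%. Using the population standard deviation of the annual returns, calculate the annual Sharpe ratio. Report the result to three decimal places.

0.157

Mean return μ = 12.30 / 5 = 2.4600%
Population std dev = √[149.9720 / 5] = 5.4767%
Sharpe = (μ − rf) / σ = (2.4600 − 1.6) / 5.4767 = 0.8600 / 5.4767 = 0.1570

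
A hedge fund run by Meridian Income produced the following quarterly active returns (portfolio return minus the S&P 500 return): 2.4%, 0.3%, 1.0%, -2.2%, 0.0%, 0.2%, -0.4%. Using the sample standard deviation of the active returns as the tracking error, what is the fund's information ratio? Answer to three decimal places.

r̄ = (2.4 + 0.3 + 1 − 2.2 + 0 + 0.2 − 0.4) / 7 = 0.1857%
Σ(r − r̄)² = (2.4 − 0.1857)² + (0.3 − 0.1857)² + … = 11.6486
σ = √[11.6486 / 6] = 1.3934%
IR = r̄ / tracking error = 0.1857 / 1.3934 = 0.1333

0.133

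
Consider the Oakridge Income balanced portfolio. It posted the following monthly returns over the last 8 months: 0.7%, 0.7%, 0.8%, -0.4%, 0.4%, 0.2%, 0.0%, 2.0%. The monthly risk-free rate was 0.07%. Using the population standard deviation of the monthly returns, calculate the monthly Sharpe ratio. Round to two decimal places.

Mean return r̄ = 4.40 / 8 = 0.5500%
Population std dev = √[3.5600 / 8] = 0.6671%
Sharpe = (r̄ − rf) / σ = (0.5500 − 0.07) / 0.6671 = 0.4800 / 0.6671 = 0.7195

0.72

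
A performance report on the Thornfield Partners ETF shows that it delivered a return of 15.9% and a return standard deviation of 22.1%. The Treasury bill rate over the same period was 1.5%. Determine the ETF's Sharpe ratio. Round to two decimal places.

Sharpe = (Rp − Rf) / σp = (15.9% − 1.5%) / 22.1% = 14.40% / 22.1% = 0.6516

0.65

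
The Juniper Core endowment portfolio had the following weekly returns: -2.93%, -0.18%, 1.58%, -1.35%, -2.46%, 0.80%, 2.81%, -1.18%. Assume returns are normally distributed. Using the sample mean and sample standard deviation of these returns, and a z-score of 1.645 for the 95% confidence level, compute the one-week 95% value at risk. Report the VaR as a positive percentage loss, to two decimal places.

Mean return r̄ = -2.910 / 8 = -0.3638%
Sample σ = √[Σ(r − r̄)² / 7] = √[27.8578 / 7] = √3.9797 = 1.9949%
VaR = −(r̄ − z·σ) = −(-0.3638 − 1.645 × 1.9949) = −(-3.6454) = 3.6454%

3.65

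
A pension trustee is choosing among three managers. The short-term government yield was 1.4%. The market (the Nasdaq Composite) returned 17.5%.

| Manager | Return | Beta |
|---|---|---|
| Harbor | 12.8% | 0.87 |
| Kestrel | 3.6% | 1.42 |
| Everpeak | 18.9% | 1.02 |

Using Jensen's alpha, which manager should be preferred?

Harbor: α = 12.8% − [1.4% + 0.87 × (17.5% − 1.4%)] = -2.607
Kestrel: α = 3.6% − [1.4% + 1.42 × (17.5% − 1.4%)] = -20.662
Everpeak: α = 18.9% − [1.4% + 1.02 × (17.5% − 1.4%)] = 1.078
Highest: Everpeak (1.078).

Everpeak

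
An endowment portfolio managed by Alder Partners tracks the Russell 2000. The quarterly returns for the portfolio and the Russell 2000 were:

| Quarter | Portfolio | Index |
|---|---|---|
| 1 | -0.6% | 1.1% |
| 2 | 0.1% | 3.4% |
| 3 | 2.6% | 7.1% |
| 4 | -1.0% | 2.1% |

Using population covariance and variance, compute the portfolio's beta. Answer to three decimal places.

r̄p = 0.2750%,  r̄m = 3.4250%
Cov = Σ(rp − r̄p)(rm − r̄m) / 4 = 3.0681
Var(rm) = Σ(rm − r̄m)² / 4 = 5.1669
β = Cov / Var = 3.0681 / 5.1669 = 0.5938

0.594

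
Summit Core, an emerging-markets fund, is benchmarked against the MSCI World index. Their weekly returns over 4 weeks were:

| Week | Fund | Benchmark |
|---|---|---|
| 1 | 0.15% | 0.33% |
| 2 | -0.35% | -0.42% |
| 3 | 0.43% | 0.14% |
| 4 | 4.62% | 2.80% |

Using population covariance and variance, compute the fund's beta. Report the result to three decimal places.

r̄p = 1.2125%,  r̄m = 0.7125%
Cov = Σ(rp − r̄p)(rm − r̄m) / 4 = 2.4343
Var(rm) = Σ(rm − r̄m)² / 4 = 1.5286
β = Cov / Var = 2.4343 / 1.5286 = 1.5925

1.593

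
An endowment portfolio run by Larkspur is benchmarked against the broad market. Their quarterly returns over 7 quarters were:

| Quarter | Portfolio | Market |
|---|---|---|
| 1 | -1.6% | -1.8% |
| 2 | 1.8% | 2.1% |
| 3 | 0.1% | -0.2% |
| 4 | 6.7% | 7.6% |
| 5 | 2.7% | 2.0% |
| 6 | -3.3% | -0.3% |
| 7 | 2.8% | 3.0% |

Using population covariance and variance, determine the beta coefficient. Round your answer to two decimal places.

r̄p = 1.3143%,  r̄m = 1.7714%
Cov = Σ(rp − r̄p)(rm − r̄m) / 7 = 8.0076
Var(rm) = Σ(rm − r̄m)² / 7 = 8.0820
β = Cov / Var = 8.0076 / 8.0820 = 0.9908

0.99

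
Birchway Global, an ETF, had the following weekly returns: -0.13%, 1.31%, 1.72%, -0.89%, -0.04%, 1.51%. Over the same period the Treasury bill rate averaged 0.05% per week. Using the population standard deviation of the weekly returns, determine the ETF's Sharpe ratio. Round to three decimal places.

0.542

r̄ = (-0.13 + 1.31 + 1.72 − 0.89 − 0.04 + 1.51) / 6 = 0.5800%
Σ(r − r̄)² = (-0.13 − 0.5800)² + (1.31 − 0.5800)² + (1.72 − 0.5800)² + … = 5.7468
σ = √[5.7468 / 6] = 0.9787%
Sharpe = (r̄ − rf) / σ = (0.5800 − 0.05) / 0.9787 = 0.5300 / 0.9787 = 0.5415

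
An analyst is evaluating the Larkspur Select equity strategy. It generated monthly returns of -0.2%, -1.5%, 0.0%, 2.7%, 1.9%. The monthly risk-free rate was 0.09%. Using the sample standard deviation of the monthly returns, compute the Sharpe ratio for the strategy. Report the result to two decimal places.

0.29

Mean return r̄ = 2.90 / 5 = 0.5800%
Σ(r − r̄)² = (-0.2 − 0.5800)² + (-1.5 − 0.5800)² + … = 11.5080
sample σ = √(11.5080 / 4) = √2.8770 = 1.6962%
Sharpe = (r̄ − rf) / σ = (0.5800 − 0.09) / 1.6962 = 0.4900 / 1.6962 = 0.2889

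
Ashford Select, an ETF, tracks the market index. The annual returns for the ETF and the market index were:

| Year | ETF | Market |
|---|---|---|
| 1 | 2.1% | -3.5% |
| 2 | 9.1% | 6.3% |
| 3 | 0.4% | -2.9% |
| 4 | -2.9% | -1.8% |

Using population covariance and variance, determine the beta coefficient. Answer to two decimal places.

r̄p = 2.1750%,  r̄m = -0.4750%
Cov = Σ(rp − r̄p)(rm − r̄m) / 4 = 14.5431
Var(rm) = Σ(rm − r̄m)² / 4 = 15.6719
β = Cov / Var = 14.5431 / 15.6719 = 0.9280

0.93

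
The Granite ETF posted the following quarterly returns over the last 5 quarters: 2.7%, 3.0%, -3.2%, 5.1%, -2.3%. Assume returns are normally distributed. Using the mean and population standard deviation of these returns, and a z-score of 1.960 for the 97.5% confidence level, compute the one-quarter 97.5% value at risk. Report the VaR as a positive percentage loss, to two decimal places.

5.27

μ = (2.7 + 3 − 3.2 + 5.1 − 2.3) / 5 = 1.0600%
Σ(r − μ)² = (2.7 − 1.0600)² + (3 − 1.0600)² + … = 52.2120
population σ = √(52.2120 / 5) = √10.4424 = 3.2315%
VaR = −(μ − z·σ) = −(1.0600 − 1.960 × 3.2315) = −(-5.2737) = 5.2737%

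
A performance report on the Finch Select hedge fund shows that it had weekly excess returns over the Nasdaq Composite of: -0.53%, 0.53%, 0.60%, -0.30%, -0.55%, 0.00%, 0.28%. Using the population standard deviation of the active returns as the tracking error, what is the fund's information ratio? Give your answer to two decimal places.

r̄ = (-0.53 + 0.53 + 0.6 − 0.3 − 0.55 + 0 + 0.28) / 7 = 0.030 / 7 = 0.0043%
Population σ = √[Σ(r − r̄)² / 7] = √[1.3926 / 7] = √0.1989 = 0.4460%
IR = r̄ / tracking error = 0.0043 / 0.4460 = 0.0096

0.01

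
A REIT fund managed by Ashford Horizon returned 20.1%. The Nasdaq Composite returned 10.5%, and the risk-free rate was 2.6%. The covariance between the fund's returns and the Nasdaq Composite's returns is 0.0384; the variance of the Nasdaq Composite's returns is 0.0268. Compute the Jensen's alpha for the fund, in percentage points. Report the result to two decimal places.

β = Cov / Var = 0.0384 / 0.0268 = 1.4328
E[R] = Rf + β(Rm − Rf) = 2.6% + 1.4328 × (10.5% − 2.6%) = 13.9191%
α = Rp − E[R] = 20.1% − 13.9191% = 6.1809

6.18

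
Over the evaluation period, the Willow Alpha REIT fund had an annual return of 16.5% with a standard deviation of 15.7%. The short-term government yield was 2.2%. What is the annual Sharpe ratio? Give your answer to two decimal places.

Sharpe = (Rp − Rf) / σp = (16.5% − 2.2%) / 15.7% = 14.30% / 15.7% = 0.9108

0.91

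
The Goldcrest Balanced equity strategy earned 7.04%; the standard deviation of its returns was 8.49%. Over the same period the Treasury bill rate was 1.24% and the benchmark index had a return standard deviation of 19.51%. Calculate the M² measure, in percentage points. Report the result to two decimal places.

14.57

Sharpe = (Rp − Rf) / σp = (7.04% − 1.24%) / 8.49% = 0.6832
M² = Rf + Sharpe × σm = 1.24% + 0.6832 × 19.51% = 14.5692%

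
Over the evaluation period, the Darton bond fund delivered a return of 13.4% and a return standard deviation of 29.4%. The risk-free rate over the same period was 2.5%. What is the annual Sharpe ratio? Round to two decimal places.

Sharpe = (Rp − Rf) / σp = (13.4% − 2.5%) / 29.4% = 10.90% / 29.4% = 0.3707

0.37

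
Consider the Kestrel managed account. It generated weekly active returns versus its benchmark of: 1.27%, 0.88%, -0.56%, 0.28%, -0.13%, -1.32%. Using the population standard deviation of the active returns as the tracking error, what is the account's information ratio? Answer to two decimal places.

0.08

Mean return r̄ = 0.420 / 6 = 0.0700%
Σ(r − r̄)² = 4.5092; population σ = √(4.5092/6) = 0.8669%
IR = r̄ / tracking error = 0.0700 / 0.8669 = 0.0807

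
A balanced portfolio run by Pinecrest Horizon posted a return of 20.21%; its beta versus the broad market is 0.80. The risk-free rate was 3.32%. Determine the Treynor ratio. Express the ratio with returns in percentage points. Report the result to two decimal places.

Treynor = (Rp − Rf) / β = (20.21% − 3.32%) / 0.80 = 16.89 / 0.80 = 21.1125

21.11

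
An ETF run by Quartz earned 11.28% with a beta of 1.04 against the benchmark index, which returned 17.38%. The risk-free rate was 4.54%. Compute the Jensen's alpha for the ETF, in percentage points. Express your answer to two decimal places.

-6.61

CAPM expected return = Rf + β(Rm − Rf) = 4.54% + 1.04 × (17.38% − 4.54%) = 4.54 + 1.04 × 12.84 = 17.8936%
Jensen's α = Rp − E[R] = 11.28% − 17.8936% = -6.6136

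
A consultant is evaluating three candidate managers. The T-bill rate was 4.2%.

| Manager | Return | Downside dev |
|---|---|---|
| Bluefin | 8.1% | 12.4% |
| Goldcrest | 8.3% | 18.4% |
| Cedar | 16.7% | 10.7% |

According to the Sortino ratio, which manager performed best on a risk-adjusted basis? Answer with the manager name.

Bluefin: Sortino ratio = (8.1% − 4.2%) / 12.4% = 0.315
Goldcrest: Sortino ratio = (8.3% − 4.2%) / 18.4% = 0.223
Cedar: Sortino ratio = (16.7% − 4.2%) / 10.7% = 1.168
Highest: Cedar (1.168).

Cedar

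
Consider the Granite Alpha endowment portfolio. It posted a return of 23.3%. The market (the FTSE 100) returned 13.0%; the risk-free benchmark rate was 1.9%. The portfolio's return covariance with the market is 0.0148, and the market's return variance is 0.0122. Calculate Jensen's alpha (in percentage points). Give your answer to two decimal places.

7.93

β = Cov / Var = 0.0148 / 0.0122 = 1.2131
E[R] = Rf + β(Rm − Rf) = 1.9% + 1.2131 × (13.0% − 1.9%) = 15.3654%
α = Rp − E[R] = 23.3% − 15.3654% = 7.9346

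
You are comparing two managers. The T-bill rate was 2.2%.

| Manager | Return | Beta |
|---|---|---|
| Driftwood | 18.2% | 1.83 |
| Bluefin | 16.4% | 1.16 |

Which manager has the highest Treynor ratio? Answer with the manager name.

Bluefin

Driftwood: Treynor = (18.2% − 2.2%) / 1.83 = 8.743
Bluefin: Treynor = (16.4% − 2.2%) / 1.16 = 12.241
Highest: Bluefin (12.241).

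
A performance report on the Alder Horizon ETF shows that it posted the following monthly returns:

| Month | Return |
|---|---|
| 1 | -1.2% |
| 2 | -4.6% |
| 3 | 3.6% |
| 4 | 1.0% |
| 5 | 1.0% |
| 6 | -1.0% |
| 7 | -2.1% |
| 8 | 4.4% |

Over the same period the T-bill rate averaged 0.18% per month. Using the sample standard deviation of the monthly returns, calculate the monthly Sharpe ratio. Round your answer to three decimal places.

-0.014

r̄ = (-1.2 − 4.6 + 3.6 + 1 + 1 − 1 − 2.1 + 4.4) / 8 = 1.10 / 8 = 0.1375%
Sample std dev = √[62.1788 / 7] = 2.9804%
Sharpe = (r̄ − rf) / σ = (0.1375 − 0.18) / 2.9804 = -0.0425 / 2.9804 = -0.0143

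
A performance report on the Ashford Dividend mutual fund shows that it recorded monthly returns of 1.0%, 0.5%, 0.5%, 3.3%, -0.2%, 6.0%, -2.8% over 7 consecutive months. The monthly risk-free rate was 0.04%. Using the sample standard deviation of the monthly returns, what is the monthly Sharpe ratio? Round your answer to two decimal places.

0.41

r̄ = (1 + 0.5 + 0.5 + 3.3 − 0.2 + 6 − 2.8) / 7 = 8.30 / 7 = 1.1857%
Sample std dev = √[46.4286 / 6] = 2.7817%
Sharpe = (r̄ − rf) / σ = (1.1857 − 0.04) / 2.7817 = 1.1457 / 2.7817 = 0.4119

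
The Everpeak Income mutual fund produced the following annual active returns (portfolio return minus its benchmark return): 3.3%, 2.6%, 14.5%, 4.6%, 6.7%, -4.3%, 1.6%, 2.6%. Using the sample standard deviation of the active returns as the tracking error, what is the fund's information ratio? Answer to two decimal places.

μ = (3.3 + 2.6 + 14.5 + 4.6 + 6.7 − 4.3 + 1.6 + 2.6) / 8 = 3.9500%
Σ(r − μ)² = (3.3 − 3.9500)² + (2.6 − 3.9500)² + … = 196.9400
sample σ = √(196.9400 / 7) = √28.1343 = 5.3042%
IR = μ / tracking error = 3.9500 / 5.3042 = 0.7447

0.74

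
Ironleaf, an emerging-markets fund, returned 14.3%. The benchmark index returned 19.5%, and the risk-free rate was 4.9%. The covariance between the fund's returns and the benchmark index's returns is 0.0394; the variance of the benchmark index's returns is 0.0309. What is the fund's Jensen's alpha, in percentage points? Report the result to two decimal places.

β = Cov / Var = 0.0394 / 0.0309 = 1.2751
E[R] = Rf + β(Rm − Rf) = 4.9% + 1.2751 × (19.5% − 4.9%) = 23.5165%
α = Rp − E[R] = 14.3% − 23.5165% = -9.2165

-9.22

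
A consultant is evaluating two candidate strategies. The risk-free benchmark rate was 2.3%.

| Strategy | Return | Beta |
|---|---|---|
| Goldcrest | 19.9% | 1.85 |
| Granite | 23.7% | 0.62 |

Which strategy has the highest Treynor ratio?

Goldcrest: Treynor = (19.9% − 2.3%) / 1.85 = 9.514
Granite: Treynor = (23.7% − 2.3%) / 0.62 = 34.516
Highest: Granite (34.516).

Granite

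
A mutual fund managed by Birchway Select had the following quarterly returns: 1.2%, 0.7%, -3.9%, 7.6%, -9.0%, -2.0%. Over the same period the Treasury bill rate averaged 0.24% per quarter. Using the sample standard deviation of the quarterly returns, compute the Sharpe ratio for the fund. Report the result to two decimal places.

μ = (1.2 + 0.7 − 3.9 + 7.6 − 9 − 2) / 6 = -0.9000%
Σ(r − μ)² = (1.2 − (-0.9000))² + (0.7 − (-0.9000))² + (-3.9 − (-0.9000))² + … = 155.0400
σ = √[155.0400 / 5] = 5.5685%
Sharpe = (μ − rf) / σ = (-0.9000 − 0.24) / 5.5685 = -1.1400 / 5.5685 = -0.2047

-0.20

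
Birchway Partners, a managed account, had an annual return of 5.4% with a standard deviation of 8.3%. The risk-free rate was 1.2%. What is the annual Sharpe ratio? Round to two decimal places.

Sharpe = (Rp − Rf) / σp = (5.4% − 1.2%) / 8.3% = 4.20% / 8.3% = 0.5060

0.51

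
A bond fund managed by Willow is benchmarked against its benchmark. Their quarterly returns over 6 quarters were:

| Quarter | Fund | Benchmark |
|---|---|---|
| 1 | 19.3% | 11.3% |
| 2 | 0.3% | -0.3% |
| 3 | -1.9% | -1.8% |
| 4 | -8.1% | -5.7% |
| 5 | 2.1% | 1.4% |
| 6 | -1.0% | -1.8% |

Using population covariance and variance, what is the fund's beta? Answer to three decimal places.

1.597

r̄p = 1.7833%,  r̄m = 0.5167%
Cov = Σ(rp − r̄p)(rm − r̄m) / 6 = 44.4669
Var(rm) = Σ(rm − r̄m)² / 6 = 27.8514
β = Cov / Var = 44.4669 / 27.8514 = 1.5966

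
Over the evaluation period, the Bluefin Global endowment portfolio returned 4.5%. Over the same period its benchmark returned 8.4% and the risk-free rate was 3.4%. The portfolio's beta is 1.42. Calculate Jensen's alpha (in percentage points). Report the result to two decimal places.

-6.00

CAPM expected return = Rf + β(Rm − Rf) = 3.4% + 1.42 × (8.4% − 3.4%) = 3.4 + 1.42 × 5.00 = 10.5000%
Jensen's α = Rp − E[R] = 4.5% − 10.5000% = -6.0000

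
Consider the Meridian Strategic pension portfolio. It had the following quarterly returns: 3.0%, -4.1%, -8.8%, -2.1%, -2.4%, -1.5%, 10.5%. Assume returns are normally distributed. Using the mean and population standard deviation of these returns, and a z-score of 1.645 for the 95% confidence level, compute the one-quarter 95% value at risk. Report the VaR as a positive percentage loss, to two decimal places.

10.03

r̄ = (3 − 4.1 − 8.8 − 2.1 − 2.4 − 1.5 + 10.5) / 7 = -0.7714%
Σ(r − r̄)² = (3 − (-0.7714))² + (-4.1 − (-0.7714))² + … = 221.7543
σ = √[221.7543 / 7] = 5.6284%
VaR = −(r̄ − z·σ) = −(-0.7714 − 1.645 × 5.6284) = −(-10.0301) = 10.0301%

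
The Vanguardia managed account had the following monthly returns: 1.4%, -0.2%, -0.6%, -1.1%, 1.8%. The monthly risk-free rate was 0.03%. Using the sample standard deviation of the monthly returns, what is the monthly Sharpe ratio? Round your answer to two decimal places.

0.18

Mean return r̄ = 1.30 / 5 = 0.2600%
Σ(r − r̄)² = 6.4720; sample σ = √(6.4720/4) = 1.2720%
Sharpe = (r̄ − rf) / σ = (0.2600 − 0.03) / 1.2720 = 0.2300 / 1.2720 = 0.1808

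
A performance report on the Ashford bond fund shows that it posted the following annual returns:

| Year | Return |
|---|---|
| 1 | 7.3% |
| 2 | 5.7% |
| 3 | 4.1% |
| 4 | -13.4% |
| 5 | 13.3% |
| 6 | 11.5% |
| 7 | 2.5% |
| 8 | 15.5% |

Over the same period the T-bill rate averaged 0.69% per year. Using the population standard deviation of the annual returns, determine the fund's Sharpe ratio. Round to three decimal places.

Mean return μ = 46.50 / 8 = 5.8125%
Population std dev = √[567.5088 / 8] = 8.4225%
Sharpe = (μ − rf) / σ = (5.8125 − 0.69) / 8.4225 = 5.1225 / 8.4225 = 0.6082

0.608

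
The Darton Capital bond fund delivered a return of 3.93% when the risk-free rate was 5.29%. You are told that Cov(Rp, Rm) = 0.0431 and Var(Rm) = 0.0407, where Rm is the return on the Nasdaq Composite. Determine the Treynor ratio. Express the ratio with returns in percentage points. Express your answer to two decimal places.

-1.28

β = Cov / Var = 0.0431 / 0.0407 = 1.0590
Treynor = (Rp − Rf) / β = (3.93% − 5.29%) / 1.0590 = -1.36 / 1.0590 = -1.2842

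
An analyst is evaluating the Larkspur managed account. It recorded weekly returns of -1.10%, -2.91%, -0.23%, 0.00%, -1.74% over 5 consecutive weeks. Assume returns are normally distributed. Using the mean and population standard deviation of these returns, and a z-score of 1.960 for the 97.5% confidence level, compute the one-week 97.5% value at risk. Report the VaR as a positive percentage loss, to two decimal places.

r̄ = (-1.1 − 2.91 − 0.23 + 0 − 1.74) / 5 = -5.980 / 5 = -1.1960%
Population σ = √[Σ(r − r̄)² / 5] = √[5.6065 / 5] = √1.1213 = 1.0589%
VaR = −(r̄ − z·σ) = −(-1.1960 − 1.960 × 1.0589) = −(-3.2714) = 3.2714%

3.27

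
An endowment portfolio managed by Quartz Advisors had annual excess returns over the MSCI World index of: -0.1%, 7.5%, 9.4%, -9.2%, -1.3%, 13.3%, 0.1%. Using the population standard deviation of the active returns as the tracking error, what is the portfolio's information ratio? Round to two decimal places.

Mean return r̄ = 19.70 / 7 = 2.8143%
Σ(r − r̄)² = 352.4086; population σ = √(352.4086/7) = 7.0954%
IR = r̄ / tracking error = 2.8143 / 7.0954 = 0.3966

0.40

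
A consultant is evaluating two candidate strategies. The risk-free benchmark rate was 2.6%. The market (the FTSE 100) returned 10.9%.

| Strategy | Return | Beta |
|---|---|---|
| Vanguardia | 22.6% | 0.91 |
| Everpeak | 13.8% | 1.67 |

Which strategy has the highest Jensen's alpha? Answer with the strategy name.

Vanguardia

Vanguardia: α = 22.6% − [2.6% + 0.91 × (10.9% − 2.6%)] = 12.447
Everpeak: α = 13.8% − [2.6% + 1.67 × (10.9% − 2.6%)] = -2.661
Highest: Vanguardia (12.447).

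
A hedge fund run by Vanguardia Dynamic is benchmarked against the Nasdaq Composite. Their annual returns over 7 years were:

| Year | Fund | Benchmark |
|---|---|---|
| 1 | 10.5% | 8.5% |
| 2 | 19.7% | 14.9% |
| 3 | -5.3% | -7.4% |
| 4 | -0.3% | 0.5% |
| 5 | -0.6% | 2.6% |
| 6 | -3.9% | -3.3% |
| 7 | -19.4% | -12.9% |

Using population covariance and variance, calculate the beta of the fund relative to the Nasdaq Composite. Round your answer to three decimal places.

r̄p = 0.1000%,  r̄m = 0.4143%
Cov = Σ(rp − r̄p)(rm − r̄m) / 7 = 97.5900
Var(rm) = Σ(rm − r̄m)² / 7 = 76.0184
β = Cov / Var = 97.5900 / 76.0184 = 1.2838

1.284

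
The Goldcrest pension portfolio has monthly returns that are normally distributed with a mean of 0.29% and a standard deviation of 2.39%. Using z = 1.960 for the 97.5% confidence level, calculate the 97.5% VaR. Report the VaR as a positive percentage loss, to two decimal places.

4.39

VaR (as % loss) = −(μ − z·σ) = −(0.29% − 1.960 × 2.39%) = −(-4.3944%) = 4.3944%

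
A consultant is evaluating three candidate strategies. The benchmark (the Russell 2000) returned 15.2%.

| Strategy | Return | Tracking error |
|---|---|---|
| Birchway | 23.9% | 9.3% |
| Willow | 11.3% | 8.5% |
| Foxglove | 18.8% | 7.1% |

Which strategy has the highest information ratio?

Birchway: IR = (23.9% − 15.2%) / 9.3% = 0.935
Willow: IR = (11.3% − 15.2%) / 8.5% = -0.459
Foxglove: IR = (18.8% − 15.2%) / 7.1% = 0.507
Highest: Birchway (0.935).

Birchway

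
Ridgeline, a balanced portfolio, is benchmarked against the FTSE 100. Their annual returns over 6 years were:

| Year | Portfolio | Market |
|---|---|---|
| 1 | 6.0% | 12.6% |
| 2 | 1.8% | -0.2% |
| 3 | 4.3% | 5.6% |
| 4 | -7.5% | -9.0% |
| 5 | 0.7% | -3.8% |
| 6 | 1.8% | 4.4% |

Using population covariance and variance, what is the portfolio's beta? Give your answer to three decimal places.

0.555

r̄p = 1.1833%,  r̄m = 1.6000%
Cov = Σ(rp − r̄p)(rm − r̄m) / 6 = 26.7867
Var(rm) = Σ(rm − r̄m)² / 6 = 48.2667
β = Cov / Var = 26.7867 / 48.2667 = 0.5550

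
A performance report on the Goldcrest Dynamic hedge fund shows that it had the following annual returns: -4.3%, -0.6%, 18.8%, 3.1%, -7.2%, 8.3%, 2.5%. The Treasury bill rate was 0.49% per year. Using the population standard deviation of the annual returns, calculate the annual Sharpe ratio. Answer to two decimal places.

Mean return r̄ = 20.60 / 7 = 2.9429%
Population σ = √[Σ(r − r̄)² / 7] = √[448.2571 / 7] = √64.0367 = 8.0023%
Sharpe = (r̄ − rf) / σ = (2.9429 − 0.49) / 8.0023 = 2.4529 / 8.0023 = 0.3065

0.31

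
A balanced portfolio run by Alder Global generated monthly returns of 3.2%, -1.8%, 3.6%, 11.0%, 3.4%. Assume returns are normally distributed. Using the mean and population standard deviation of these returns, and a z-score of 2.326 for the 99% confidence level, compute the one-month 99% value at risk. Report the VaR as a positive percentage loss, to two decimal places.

5.64

r̄ = (3.2 − 1.8 + 3.6 + 11 + 3.4) / 5 = 19.40 / 5 = 3.8800%
Σ(r − r̄)² = (3.2 − 3.8800)² + (-1.8 − 3.8800)² + … = 83.7280
population σ = √(83.7280 / 5) = √16.7456 = 4.0921%
VaR = −(r̄ − z·σ) = −(3.8800 − 2.326 × 4.0921) = −(-5.6382) = 5.6382%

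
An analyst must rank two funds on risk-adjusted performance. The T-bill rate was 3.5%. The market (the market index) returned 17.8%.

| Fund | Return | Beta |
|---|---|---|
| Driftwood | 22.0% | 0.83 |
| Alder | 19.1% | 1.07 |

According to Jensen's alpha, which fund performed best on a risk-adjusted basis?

Driftwood

Driftwood: α = 22.0% − [3.5% + 0.83 × (17.8% − 3.5%)] = 6.631
Alder: α = 19.1% − [3.5% + 1.07 × (17.8% − 3.5%)] = 0.299
Highest: Driftwood (6.631).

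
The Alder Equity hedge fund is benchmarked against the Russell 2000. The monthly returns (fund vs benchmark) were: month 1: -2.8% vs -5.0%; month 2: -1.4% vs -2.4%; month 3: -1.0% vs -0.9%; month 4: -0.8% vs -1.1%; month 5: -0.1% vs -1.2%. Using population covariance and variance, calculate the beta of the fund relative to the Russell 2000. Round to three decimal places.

r̄p = -1.2200%,  r̄m = -2.1200%
Cov = Σ(rp − r̄p)(rm − r̄m) / 5 = 1.2656
Var(rm) = Σ(rm − r̄m)² / 5 = 2.3496
β = Cov / Var = 1.2656 / 2.3496 = 0.5386

0.539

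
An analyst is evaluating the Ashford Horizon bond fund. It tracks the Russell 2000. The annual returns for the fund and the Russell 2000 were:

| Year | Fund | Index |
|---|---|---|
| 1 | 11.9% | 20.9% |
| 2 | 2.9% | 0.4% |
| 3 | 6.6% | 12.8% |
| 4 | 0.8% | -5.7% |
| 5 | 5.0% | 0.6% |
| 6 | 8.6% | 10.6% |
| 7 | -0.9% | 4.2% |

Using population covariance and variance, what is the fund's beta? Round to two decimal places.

0.41

r̄p = 4.9857%,  r̄m = 6.2571%
Cov = Σ(rp − r̄p)(rm − r̄m) / 7 = 28.8280
Var(rm) = Σ(rm − r̄m)² / 7 = 69.9424
β = Cov / Var = 28.8280 / 69.9424 = 0.4122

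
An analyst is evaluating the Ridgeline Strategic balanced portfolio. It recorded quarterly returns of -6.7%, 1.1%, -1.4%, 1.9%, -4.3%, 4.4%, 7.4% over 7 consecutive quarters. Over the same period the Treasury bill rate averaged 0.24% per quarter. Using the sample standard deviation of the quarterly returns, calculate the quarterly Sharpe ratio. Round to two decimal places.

r̄ = (-6.7 + 1.1 − 1.4 + 1.9 − 4.3 + 4.4 + 7.4) / 7 = 2.40 / 7 = 0.3429%
Sample σ = √[Σ(r − r̄)² / 6] = √[143.4571 / 6] = √23.9095 = 4.8897%
Sharpe = (r̄ − rf) / σ = (0.3429 − 0.24) / 4.8897 = 0.1029 / 4.8897 = 0.0210

0.02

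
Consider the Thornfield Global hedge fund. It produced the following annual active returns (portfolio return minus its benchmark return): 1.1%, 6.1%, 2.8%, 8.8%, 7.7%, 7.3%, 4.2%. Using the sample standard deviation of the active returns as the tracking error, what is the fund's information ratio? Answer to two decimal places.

r̄ = (1.1 + 6.1 + 2.8 + 8.8 + 7.7 + 7.3 + 4.2) / 7 = 38.00 / 7 = 5.4286%
Σ(r − r̄)² = (1.1 − 5.4286)² + (6.1 − 5.4286)² + (2.8 − 5.4286)² + … = 47.6343
sample σ = √(47.6343 / 6) = √7.9391 = 2.8176%
IR = r̄ / tracking error = 5.4286 / 2.8176 = 1.9267

1.93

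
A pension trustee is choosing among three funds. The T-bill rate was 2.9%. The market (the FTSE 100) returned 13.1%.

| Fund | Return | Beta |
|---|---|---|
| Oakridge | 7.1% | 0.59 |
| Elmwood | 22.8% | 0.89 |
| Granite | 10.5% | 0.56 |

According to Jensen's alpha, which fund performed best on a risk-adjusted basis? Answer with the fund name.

Elmwood

Oakridge: α = 7.1% − [2.9% + 0.59 × (13.1% − 2.9%)] = -1.818
Elmwood: α = 22.8% − [2.9% + 0.89 × (13.1% − 2.9%)] = 10.822
Granite: α = 10.5% − [2.9% + 0.56 × (13.1% − 2.9%)] = 1.888
Highest: Elmwood (10.822).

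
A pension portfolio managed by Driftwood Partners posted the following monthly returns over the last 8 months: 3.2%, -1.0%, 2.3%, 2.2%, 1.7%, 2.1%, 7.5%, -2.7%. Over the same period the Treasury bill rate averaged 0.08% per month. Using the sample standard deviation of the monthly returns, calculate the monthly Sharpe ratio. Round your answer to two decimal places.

0.61

Mean return r̄ = 15.30 / 8 = 1.9125%
Σ(r − r̄)² = (3.2 − 1.9125)² + (-1 − 1.9125)² + (2.3 − 1.9125)² + … = 62.9488
σ = √[62.9488 / 7] = 2.9988%
Sharpe = (r̄ − rf) / σ = (1.9125 − 0.08) / 2.9988 = 1.8325 / 2.9988 = 0.6111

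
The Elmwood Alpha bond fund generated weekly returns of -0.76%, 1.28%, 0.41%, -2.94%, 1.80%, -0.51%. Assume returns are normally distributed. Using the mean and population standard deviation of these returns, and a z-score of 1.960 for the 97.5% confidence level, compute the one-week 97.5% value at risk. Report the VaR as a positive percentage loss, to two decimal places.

Mean return r̄ = -0.720 / 6 = -0.1200%
Population std dev = √[14.4414 / 6] = 1.5514%
VaR = −(r̄ − z·σ) = −(-0.1200 − 1.960 × 1.5514) = −(-3.1607) = 3.1607%

3.16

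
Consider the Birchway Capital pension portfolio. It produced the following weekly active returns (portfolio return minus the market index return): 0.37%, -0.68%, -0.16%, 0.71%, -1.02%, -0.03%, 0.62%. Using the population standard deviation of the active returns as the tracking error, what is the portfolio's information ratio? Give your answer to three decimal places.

-0.045

r̄ = (0.37 − 0.68 − 0.16 + 0.71 − 1.02 − 0.03 + 0.62) / 7 = -0.190 / 7 = -0.0271%
Population std dev = √[2.5495 / 7] = 0.6035%
IR = r̄ / tracking error = -0.0271 / 0.6035 = -0.0449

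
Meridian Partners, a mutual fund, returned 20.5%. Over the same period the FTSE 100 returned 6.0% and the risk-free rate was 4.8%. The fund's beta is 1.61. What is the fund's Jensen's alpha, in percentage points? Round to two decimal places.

13.77

CAPM expected return = Rf + β(Rm − Rf) = 4.8% + 1.61 × (6.0% − 4.8%) = 4.8 + 1.61 × 1.20 = 6.7320%
Jensen's α = Rp − E[R] = 20.5% − 6.7320% = 13.7680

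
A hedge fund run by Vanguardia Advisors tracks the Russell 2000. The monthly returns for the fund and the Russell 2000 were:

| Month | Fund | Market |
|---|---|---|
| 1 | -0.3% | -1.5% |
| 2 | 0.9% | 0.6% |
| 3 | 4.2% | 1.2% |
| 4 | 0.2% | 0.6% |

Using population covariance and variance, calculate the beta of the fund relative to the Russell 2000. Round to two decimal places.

1.19

r̄p = 1.2500%,  r̄m = 0.2250%
Cov = Σ(rp − r̄p)(rm − r̄m) / 4 = 1.2563
Var(rm) = Σ(rm − r̄m)² / 4 = 1.0519
β = Cov / Var = 1.2563 / 1.0519 = 1.1943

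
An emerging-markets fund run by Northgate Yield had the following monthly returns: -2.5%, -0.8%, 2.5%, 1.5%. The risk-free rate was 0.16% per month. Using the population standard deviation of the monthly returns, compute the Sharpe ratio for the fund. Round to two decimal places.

Mean return μ = 0.70 / 4 = 0.1750%
Σ(r − μ)² = (-2.5 − 0.1750)² + (-0.8 − 0.1750)² + (2.5 − 0.1750)² + … = 15.2675
σ = √[15.2675 / 4] = 1.9537%
Sharpe = (μ − rf) / σ = (0.1750 − 0.16) / 1.9537 = 0.0150 / 1.9537 = 0.0077

0.01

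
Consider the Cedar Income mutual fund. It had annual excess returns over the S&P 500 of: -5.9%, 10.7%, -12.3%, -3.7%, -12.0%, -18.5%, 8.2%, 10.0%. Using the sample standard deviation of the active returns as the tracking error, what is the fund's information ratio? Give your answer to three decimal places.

μ = (-5.9 + 10.7 − 12.3 − 3.7 − 12 − 18.5 + 8.2 + 10) / 8 = -23.50 / 8 = -2.9375%
Σ(r − μ)² = (-5.9 − (-2.9375))² + (10.7 − (-2.9375))² + (-12.3 − (-2.9375))² + … = 898.7388
sample σ = √(898.7388 / 7) = √128.3913 = 11.3310%
IR = μ / tracking error = -2.9375 / 11.3310 = -0.2592

-0.259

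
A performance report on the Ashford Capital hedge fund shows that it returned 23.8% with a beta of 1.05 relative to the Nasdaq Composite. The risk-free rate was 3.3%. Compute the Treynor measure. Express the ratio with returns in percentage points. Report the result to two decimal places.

19.52

Treynor = (Rp − Rf) / β = (23.8% − 3.3%) / 1.05 = 20.50 / 1.05 = 19.5238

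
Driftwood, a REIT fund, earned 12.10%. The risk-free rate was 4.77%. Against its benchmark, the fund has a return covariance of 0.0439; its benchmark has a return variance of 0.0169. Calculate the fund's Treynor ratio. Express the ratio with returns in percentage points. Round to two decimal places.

β = Cov / Var = 0.0439 / 0.0169 = 2.5976
Treynor = (Rp − Rf) / β = (12.10% − 4.77%) / 2.5976 = 7.33 / 2.5976 = 2.8218

2.82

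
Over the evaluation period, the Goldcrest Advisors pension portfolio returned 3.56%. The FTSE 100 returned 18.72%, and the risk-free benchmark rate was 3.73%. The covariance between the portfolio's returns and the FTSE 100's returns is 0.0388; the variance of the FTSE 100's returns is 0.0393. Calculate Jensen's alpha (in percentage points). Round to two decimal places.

β = Cov / Var = 0.0388 / 0.0393 = 0.9873
E[R] = Rf + β(Rm − Rf) = 3.73% + 0.9873 × (18.72% − 3.73%) = 18.5296%
α = Rp − E[R] = 3.56% − 18.5296% = -14.9696

-14.97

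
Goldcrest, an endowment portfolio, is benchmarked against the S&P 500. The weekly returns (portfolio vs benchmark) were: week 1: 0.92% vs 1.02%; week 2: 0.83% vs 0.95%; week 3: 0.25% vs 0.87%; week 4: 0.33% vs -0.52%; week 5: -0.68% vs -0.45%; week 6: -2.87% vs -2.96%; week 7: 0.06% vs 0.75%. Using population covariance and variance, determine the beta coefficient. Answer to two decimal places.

0.85

r̄p = -0.1657%,  r̄m = -0.0486%
Cov = Σ(rp − r̄p)(rm − r̄m) / 7 = 1.5090
Var(rm) = Σ(rm − r̄m)² / 7 = 1.7829
β = Cov / Var = 1.5090 / 1.7829 = 0.8464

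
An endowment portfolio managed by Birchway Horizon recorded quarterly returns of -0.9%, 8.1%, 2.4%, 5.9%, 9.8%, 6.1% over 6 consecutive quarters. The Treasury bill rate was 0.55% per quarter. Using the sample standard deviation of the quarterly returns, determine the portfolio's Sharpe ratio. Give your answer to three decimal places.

r̄ = (-0.9 + 8.1 + 2.4 + 5.9 + 9.8 + 6.1) / 6 = 5.2333%
Sample σ = √[Σ(r − r̄)² / 5] = √[75.9133 / 5] = √15.1827 = 3.8965%
Sharpe = (r̄ − rf) / σ = (5.2333 − 0.55) / 3.8965 = 4.6833 / 3.8965 = 1.2019

1.202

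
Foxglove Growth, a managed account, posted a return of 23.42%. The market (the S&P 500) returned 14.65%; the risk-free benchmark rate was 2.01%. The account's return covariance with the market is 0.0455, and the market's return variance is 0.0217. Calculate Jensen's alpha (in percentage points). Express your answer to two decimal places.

β = Cov / Var = 0.0455 / 0.0217 = 2.0968
E[R] = Rf + β(Rm − Rf) = 2.01% + 2.0968 × (14.65% − 2.01%) = 28.5136%
α = Rp − E[R] = 23.42% − 28.5136% = -5.0936

-5.09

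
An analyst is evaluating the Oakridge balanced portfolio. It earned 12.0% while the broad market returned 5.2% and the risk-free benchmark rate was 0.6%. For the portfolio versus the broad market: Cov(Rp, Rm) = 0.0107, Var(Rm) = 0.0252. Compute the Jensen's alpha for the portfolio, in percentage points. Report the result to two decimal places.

9.45

β = Cov / Var = 0.0107 / 0.0252 = 0.4246
E[R] = Rf + β(Rm − Rf) = 0.6% + 0.4246 × (5.2% − 0.6%) = 2.5532%
α = Rp − E[R] = 12.0% − 2.5532% = 9.4468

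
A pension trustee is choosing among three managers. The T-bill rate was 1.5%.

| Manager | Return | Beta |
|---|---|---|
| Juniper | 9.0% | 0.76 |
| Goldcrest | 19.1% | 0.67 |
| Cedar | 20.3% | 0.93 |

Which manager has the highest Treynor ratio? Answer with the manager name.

Juniper: Treynor = (9.0% − 1.5%) / 0.76 = 9.868
Goldcrest: Treynor = (19.1% − 1.5%) / 0.67 = 26.269
Cedar: Treynor = (20.3% − 1.5%) / 0.93 = 20.215
Highest: Goldcrest (26.269).

Goldcrest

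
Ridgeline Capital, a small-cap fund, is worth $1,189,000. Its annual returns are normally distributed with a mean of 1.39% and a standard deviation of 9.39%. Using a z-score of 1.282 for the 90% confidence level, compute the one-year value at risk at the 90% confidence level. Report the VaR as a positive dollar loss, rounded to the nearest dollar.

Return at the 90% tail: μ − z·σ = 1.39% − 1.282 × 9.39% = 1.39 − 12.03798 = -10.64798%
VaR = −(-10.64798%) × $1,189,000 = 10.64798% × $1,189,000 = $126,604

$126,604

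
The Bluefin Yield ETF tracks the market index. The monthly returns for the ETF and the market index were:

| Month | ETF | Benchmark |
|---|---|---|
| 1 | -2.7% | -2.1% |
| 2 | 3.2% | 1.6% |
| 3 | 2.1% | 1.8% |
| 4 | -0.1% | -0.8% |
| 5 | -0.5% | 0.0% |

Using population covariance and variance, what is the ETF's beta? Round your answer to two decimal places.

r̄p = 0.4000%,  r̄m = 0.1000%
Cov = Σ(rp − r̄p)(rm − r̄m) / 5 = 2.8900
Var(rm) = Σ(rm − r̄m)² / 5 = 2.1600
β = Cov / Var = 2.8900 / 2.1600 = 1.3380

1.34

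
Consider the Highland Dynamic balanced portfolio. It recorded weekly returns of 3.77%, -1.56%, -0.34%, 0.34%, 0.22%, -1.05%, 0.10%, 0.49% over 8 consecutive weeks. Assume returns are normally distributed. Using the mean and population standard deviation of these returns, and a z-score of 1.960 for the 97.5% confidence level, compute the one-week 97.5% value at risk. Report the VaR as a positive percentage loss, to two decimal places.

μ = (3.77 − 1.56 − 0.34 + 0.34 + 0.22 − 1.05 + 0.1 + 0.49) / 8 = 1.970 / 8 = 0.2463%
Σ(r − μ)² = (3.77 − 0.2463)² + (-1.56 − 0.2463)² + (-0.34 − 0.2463)² + … = 17.7936
population σ = √(17.7936 / 8) = √2.2242 = 1.4914%
VaR = −(μ − z·σ) = −(0.2463 − 1.960 × 1.4914) = −(-2.6768) = 2.6768%

2.68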